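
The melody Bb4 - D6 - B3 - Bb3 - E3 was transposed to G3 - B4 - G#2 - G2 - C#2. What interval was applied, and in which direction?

down a minor tenth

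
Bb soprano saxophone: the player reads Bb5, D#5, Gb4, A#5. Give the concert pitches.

The Bb soprano saxophone sounds a major second below written, so transpose each written note down a major second.
Bb5 -> Ab5
D#5 -> C#5
Gb4 -> Fb4
A#5 -> G#5

Ab5 C#5 Fb4 G#5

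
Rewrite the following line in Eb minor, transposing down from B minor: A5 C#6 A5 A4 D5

Db5 F5 Db5 Db4 Gb4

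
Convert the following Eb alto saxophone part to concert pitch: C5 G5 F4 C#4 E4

The Eb alto saxophone sounds a major sixth below written, so transpose each written note down a major sixth.
C5 to Eb4
G5 to Bb4
F4 to Ab3
C#4 to E3
E4 to G3

Eb4 Bb4 Ab3 E3 G3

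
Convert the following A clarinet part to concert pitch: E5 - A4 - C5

C#5 F#4 A4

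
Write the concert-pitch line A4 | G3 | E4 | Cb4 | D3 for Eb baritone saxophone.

The Eb baritone saxophone sounds a major thirteenth below written, so the written part must be a major thirteenth above concert — transpose each note up.
A4 -> F#6
G3 -> E5
E4 -> C#6
Cb4 -> Ab5
D3 -> B4

F#6 E5 C#6 Ab5 B4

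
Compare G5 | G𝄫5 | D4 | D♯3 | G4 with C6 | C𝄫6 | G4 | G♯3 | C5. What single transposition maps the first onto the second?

up a perfect fourth

Take the first pair: G5 → C6. G to C spans 4 letter names, so the interval is some kind of fourth.
G5 to C6 is 5 semitones, which makes it a perfect fourth; the second version is higher, so the direction is up.
Checking another pair — G4 → C5 — gives the same interval.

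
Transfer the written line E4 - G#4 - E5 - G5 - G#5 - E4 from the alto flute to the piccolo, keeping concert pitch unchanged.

First find concert pitch: the alto flute sounds a perfect fourth below written, so E4 G#4 E5 G5 G#5 E4 sounds B3 D#4 B4 D5 D#5 B3.
Then write for piccolo: it sounds a perfect octave above written, so the part must be a perfect octave below concert.
B3 → B2
D#4 → D#3
B4 → B3
D5 → D4
D#5 → D#4
B3 → B2

B2 D#3 B3 D4 D#4 B2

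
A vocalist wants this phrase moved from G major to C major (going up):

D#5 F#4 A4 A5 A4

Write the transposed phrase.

G#5 B4 D5 D6 D5

G major to C major up is a perfect fourth, so every note moves up by that interval.
D#5 gives G#5
F#4 gives B4
A4 gives D5
A5 gives D6
A4 gives D5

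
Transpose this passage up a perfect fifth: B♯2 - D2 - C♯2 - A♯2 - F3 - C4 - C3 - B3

F##3 A2 G#2 E#3 C4 G4 G3 F#4

B#2 becomes F##3
D2 becomes A2
C#2 becomes G#2
A#2 becomes E#3
F3 becomes C4
C4 becomes G4
C3 becomes G3
B3 becomes F#4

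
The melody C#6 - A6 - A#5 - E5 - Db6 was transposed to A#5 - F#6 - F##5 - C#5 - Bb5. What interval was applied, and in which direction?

Take the first pair: C#6 → A#5. C to A spans 3 letter names, so the interval is some kind of third.
A#5 to C#6 is 3 semitones, which makes it a minor third; the second version is lower, so the direction is down.
Checking another pair — Db6 → Bb5 — gives the same interval.

down a minor third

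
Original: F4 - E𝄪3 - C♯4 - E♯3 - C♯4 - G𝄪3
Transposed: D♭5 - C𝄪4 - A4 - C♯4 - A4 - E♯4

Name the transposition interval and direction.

Take the first pair: F4 → Db5. F to D spans 6 letter names, so the interval is some kind of sixth.
F4 to Db5 is 8 semitones, which makes it a minor sixth; the second version is higher, so the direction is up.
Checking another pair — G##3 → E#4 — gives the same interval.

up a minor sixth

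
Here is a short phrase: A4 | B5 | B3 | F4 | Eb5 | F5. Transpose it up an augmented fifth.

A4: a fifth up reaches E, and 8 semitones makes it E#5.
B5 up an augmented fifth is F##6.
An augmented fifth up from B3 gives F##4.
An augmented fifth up from F4 gives C#5.
Eb5: a fifth up reaches B, and 8 semitones makes it B5.
An augmented fifth up from F5 gives C#6.

E#5 F##6 F##4 C#5 B5 C#6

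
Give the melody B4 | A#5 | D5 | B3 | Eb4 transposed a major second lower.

A4 G#5 C5 A3 Db4

B4 down a major second is A4.
A#5 down a major second is G#5.
D5 down a major second is C5.
A major second down from B3 gives A3.
Eb4 down a major second is Db4.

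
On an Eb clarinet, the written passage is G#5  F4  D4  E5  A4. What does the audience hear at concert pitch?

B5 Ab4 F4 G5 C5

The Eb clarinet sounds a minor third above written, so transpose each written note up a minor third.
G#5 becomes B5
F4 becomes Ab4
D4 becomes F4
E5 becomes G5
A4 becomes C5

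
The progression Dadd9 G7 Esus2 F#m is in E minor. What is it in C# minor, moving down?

Badd9 E7 C#sus2 D#m

E minor down to C# minor is a minor third; each chord root moves by that interval while the quality stays the same.
Dadd9: root D down a minor third → B, giving Badd9.
G7: root G down a minor third → E, giving E7.
Esus2: root E down a minor third → C#, giving C#sus2.
F#m: root F# down a minor third → D#, giving D#m.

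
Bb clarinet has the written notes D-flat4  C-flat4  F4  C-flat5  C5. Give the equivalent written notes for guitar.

First find concert pitch: the Bb clarinet sounds a major second below written, so D-flat4 C-flat4 F4 C-flat5 C5 sounds Cb4 Bbb3 Eb4 Bbb4 Bb4.
Then write for guitar: it sounds a perfect octave below written, so the part must be a perfect octave above concert.
Cb4 → Cb5
Bbb3 → Bbb4
Eb4 → Eb5
Bbb4 → Bbb5
Bb4 → Bb5

Cb5 Bbb4 Eb5 Bbb5 Bb5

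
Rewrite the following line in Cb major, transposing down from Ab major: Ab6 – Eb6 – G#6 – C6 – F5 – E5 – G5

Cb6 Gb5 B5 Eb5 Ab4 G4 Bb4

From Ab down to Cb is a major sixth; apply that to each pitch.
Ab6 → Cb6
Eb6 → Gb5
G#6 → B5
C6 → Eb5
F5 → Ab4
E5 → G4
G5 → Bb4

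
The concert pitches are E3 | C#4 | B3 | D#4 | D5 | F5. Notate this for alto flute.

Written C4 sounds as G3 on the alto flute, so concert pitches are written a perfect fourth up.
E3 → A3
C#4 → F#4
B3 → E4
D#4 → G#4
D5 → G5
F5 → Bb5

A3 F#4 E4 G#4 G5 Bb5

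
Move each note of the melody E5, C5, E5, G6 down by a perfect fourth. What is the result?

B4 G4 B4 D6

E5: a fourth down reaches B, and 5 semitones makes it B4.
C5: a fourth down reaches G, and 5 semitones makes it G4.
E5: a fourth down reaches B, and 5 semitones makes it B4.
A perfect fourth down from G6 gives D6.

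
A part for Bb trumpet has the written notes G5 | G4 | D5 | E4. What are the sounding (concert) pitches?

The Bb trumpet sounds a major second below written, so transpose each written note down a major second.
G5 to F5
G4 to F4
D5 to C5
E4 to D4

F5 F4 C5 D4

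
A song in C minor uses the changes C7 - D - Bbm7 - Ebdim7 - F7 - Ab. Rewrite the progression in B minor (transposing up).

B7 C# Am7 Ddim7 E7 G

C minor up to B minor is a major seventh; each chord root moves by that interval while the quality stays the same.
C7: root C up a major seventh → B, giving B7.
D: root D up a major seventh → C#, giving C#.
Bbm7: root Bb up a major seventh → A, giving Am7.
Ebdim7: root Eb up a major seventh → D, giving Ddim7.
F7: root F up a major seventh → E, giving E7.
Ab: root Ab up a major seventh → G, giving G.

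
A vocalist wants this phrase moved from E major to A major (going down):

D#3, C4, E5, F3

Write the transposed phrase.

E major to A major down is a perfect fifth, so every note moves down by that interval.
D#3 -> G#2
C4 -> F3
E5 -> A4
F3 -> Bb2

G#2 F3 A4 Bb2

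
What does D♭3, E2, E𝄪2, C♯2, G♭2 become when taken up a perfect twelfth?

Db3 -> Ab4
E2 -> B3
E##2 -> B##3
C#2 -> G#3
Gb2 -> Db4

Ab4 B3 B##3 G#3 Db4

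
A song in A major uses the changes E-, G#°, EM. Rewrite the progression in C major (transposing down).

G- B° GM

A major down to C major is a major sixth; each chord root moves by that interval while the quality stays the same.
E-: root E down a major sixth → G, giving G-.
G#°: root G# down a major sixth → B, giving B°.
EM: root E down a major sixth → G, giving GM.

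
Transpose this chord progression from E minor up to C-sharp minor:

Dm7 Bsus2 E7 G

E minor up to C-sharp minor is a major sixth; each chord root moves by that interval while the quality stays the same.
Dm7: root D up a major sixth → B, giving Bm7.
Bsus2: root B up a major sixth → G#, giving G#sus2.
E7: root E up a major sixth → C#, giving C#7.
G: root G up a major sixth → E, giving E.

Bm7 G#sus2 C#7 E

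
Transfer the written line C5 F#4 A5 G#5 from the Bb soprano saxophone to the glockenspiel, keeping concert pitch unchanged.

First find concert pitch: the Bb soprano saxophone sounds a major second below written, so C5 F#4 A5 G#5 sounds Bb4 E4 G5 F#5.
Then write for glockenspiel: it sounds a perfect fifteenth above written, so the part must be a perfect fifteenth below concert.
Bb4 → Bb2
E4 → E2
G5 → G3
F#5 → F#3

Bb2 E2 G3 F#3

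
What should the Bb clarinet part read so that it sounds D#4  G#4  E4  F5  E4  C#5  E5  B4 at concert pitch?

The Bb clarinet sounds a major second below written, so the written part must be a major second above concert — transpose each note up.
D#4 becomes E#4
G#4 becomes A#4
E4 becomes F#4
F5 becomes G5
E4 becomes F#4
C#5 becomes D#5
E5 becomes F#5
B4 becomes C#5

E#4 A#4 F#4 G5 F#4 D#5 F#5 C#5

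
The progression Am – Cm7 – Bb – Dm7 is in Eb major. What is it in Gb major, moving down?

Eb major down to Gb major is a major sixth; each chord root moves by that interval while the quality stays the same.
Am: root A down a major sixth → C, giving Cm.
Cm7: root C down a major sixth → Eb, giving Ebm7.
Bb: root Bb down a major sixth → Db, giving Db.
Dm7: root D down a major sixth → F, giving Fm7.

Cm Ebm7 Db Fm7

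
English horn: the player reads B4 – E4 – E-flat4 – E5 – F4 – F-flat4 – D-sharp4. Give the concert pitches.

The English horn sounds a perfect fifth below written, so transpose each written note down a perfect fifth.
B4 to E4
E4 to A3
Eb4 to Ab3
E5 to A4
F4 to Bb3
Fb4 to Bbb3
D#4 to G#3

E4 A3 Ab3 A4 Bb3 Bbb3 G#3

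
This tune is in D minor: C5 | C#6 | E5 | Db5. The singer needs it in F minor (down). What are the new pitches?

Eb4 E5 G4 Fb4

D minor to F minor down is a major sixth, so every note moves down by that interval.
C5 to Eb4
C#6 to E5
E5 to G4
Db5 to Fb4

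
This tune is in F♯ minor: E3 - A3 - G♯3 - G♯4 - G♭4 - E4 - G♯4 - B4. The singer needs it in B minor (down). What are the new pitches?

A2 D3 C#3 C#4 Cb4 A3 C#4 E4

From F♯ down to B is a perfect fifth; apply that to each pitch.
E3 → A2
A3 → D3
G#3 → C#3
G#4 → C#4
Gb4 → Cb4
E4 → A3
G#4 → C#4
B4 → E4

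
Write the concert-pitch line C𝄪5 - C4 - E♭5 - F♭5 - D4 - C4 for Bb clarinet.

D##5 D4 F5 Gb5 E4 D4

Written C4 sounds as Bb3 on the Bb clarinet, so concert pitches are written a major second up.
C##5 -> D##5
C4 -> D4
Eb5 -> F5
Fb5 -> Gb5
D4 -> E4
C4 -> D4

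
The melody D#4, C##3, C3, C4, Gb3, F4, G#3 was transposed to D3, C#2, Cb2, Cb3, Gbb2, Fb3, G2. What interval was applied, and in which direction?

down an augmented octave

Take the first pair: D#4 → D3. D to D spans 8 letter names, so the interval is some kind of octave.
D3 to D#4 is 13 semitones, which makes it an augmented octave; the second version is lower, so the direction is down.
Checking another pair — G#3 → G2 — gives the same interval.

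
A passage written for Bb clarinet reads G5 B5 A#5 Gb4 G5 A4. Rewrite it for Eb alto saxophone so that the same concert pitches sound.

First find concert pitch: the Bb clarinet sounds a major second below written, so G5 B5 A#5 Gb4 G5 A4 sounds F5 A5 G#5 Fb4 F5 G4.
Then write for Eb alto saxophone: it sounds a major sixth below written, so the part must be a major sixth above concert.
F5 → D6
A5 → F#6
G#5 → E#6
Fb4 → Db5
F5 → D6
G4 → E5

D6 F#6 E#6 Db5 D6 E5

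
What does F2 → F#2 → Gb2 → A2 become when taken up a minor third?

Ab2 A2 Bbb2 C3

F2 -> Ab2
F#2 -> A2
Gb2 -> Bbb2
A2 -> C3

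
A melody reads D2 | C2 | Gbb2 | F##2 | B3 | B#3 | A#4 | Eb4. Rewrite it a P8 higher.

D3 C3 Gbb3 F##3 B4 B#4 A#5 Eb5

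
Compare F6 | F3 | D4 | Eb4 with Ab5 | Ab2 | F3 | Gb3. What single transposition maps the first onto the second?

down a major sixth

Take the first pair: F6 → Ab5. F to A spans 6 letter names, so the interval is some kind of sixth.
Ab5 to F6 is 9 semitones, which makes it a major sixth; the second version is lower, so the direction is down.
Checking another pair — Eb4 → Gb3 — gives the same interval.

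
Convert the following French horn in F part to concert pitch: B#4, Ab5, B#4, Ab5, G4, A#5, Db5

Written C4 on the French horn in F sounds as F3, a perfect fifth lower; apply that shift to every note.
B#4 → E#4
Ab5 → Db5
B#4 → E#4
Ab5 → Db5
G4 → C4
A#5 → D#5
Db5 → Gb4

E#4 Db5 E#4 Db5 C4 D#5 Gb4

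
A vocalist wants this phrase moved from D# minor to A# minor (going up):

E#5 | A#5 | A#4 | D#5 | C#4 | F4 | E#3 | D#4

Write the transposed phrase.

B#5 E#6 E#5 A#5 G#4 C5 B#3 A#4

From D# up to A# is a perfect fifth; apply that to each pitch.
E#5 -> B#5
A#5 -> E#6
A#4 -> E#5
D#5 -> A#5
C#4 -> G#4
F4 -> C5
E#3 -> B#3
D#4 -> A#4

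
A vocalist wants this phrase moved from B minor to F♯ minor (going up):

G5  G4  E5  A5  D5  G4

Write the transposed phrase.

D6 D5 B5 E6 A5 D5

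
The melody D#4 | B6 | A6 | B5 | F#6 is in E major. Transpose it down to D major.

E major to D major down is a major second, so every note moves down by that interval.
D#4 gives C#4
B6 gives A6
A6 gives G6
B5 gives A5
F#6 gives E6

C#4 A6 G6 A5 E6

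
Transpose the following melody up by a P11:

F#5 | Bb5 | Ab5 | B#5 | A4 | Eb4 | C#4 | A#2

F#5 up a perfect eleventh is B6.
A perfect eleventh up from Bb5 gives Eb7.
Ab5 up a perfect eleventh is Db7.
A perfect eleventh up from B#5 gives E#7.
A4 up a perfect eleventh is D6.
A perfect eleventh up from Eb4 gives Ab5.
C#4 up a perfect eleventh is F#5.
A perfect eleventh up from A#2 gives D#4.

B6 Eb7 Db7 E#7 D6 Ab5 F#5 D#4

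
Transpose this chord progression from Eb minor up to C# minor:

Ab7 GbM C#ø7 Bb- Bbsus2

F#7 EM A##ø7 G#- G#sus2

Eb minor up to C# minor is an augmented sixth; each chord root moves by that interval while the quality stays the same.
Ab7: root Ab up an augmented sixth → F#, giving F#7.
GbM: root Gb up an augmented sixth → E, giving EM.
C#ø7: root C# up an augmented sixth → A##, giving A##ø7.
Bb-: root Bb up an augmented sixth → G#, giving G#-.
Bbsus2: root Bb up an augmented sixth → G#, giving G#sus2.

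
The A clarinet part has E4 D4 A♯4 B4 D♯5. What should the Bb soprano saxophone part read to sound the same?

First find concert pitch: the A clarinet sounds a minor third below written, so E4 D4 A♯4 B4 D♯5 sounds C#4 B3 F##4 G#4 B#4.
Then write for Bb soprano saxophone: it sounds a major second below written, so the part must be a major second above concert.
C#4 → D#4
B3 → C#4
F##4 → G##4
G#4 → A#4
B#4 → C##5

D#4 C#4 G##4 A#4 C##5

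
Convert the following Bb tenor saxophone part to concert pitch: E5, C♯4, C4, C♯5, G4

D4 B2 Bb2 B3 F3

The Bb tenor saxophone sounds a major ninth below written, so transpose each written note down a major ninth.
E5 → D4
C#4 → B2
C4 → Bb2
C#5 → B3
G4 → F3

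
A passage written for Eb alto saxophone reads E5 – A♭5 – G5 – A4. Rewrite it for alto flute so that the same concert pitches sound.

C5 Fb5 Eb5 F4

First find concert pitch: the Eb alto saxophone sounds a major sixth below written, so E5 A♭5 G5 A4 sounds G4 Cb5 Bb4 C4.
Then write for alto flute: it sounds a perfect fourth below written, so the part must be a perfect fourth above concert.
G4 → C5
Cb5 → Fb5
Bb4 → Eb5
C4 → F4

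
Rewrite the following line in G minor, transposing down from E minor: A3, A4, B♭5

C3 C4 Db5

From E down to G is a major sixth; apply that to each pitch.
A3 -> C3
A4 -> C4
Bb5 -> Db5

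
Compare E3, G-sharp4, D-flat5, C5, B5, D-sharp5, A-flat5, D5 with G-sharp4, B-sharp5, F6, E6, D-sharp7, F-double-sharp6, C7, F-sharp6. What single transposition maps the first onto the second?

up a major tenth

Take the first pair: E3 → G#4. E to G spans 10 letter names, so the interval is some kind of tenth.
E3 to G#4 is 16 semitones, which makes it a major tenth; the second version is higher, so the direction is up.
Checking another pair — D5 → F#6 — gives the same interval.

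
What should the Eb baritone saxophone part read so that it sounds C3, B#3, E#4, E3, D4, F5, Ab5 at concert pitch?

A4 G##5 C##6 C#5 B5 D7 F7

The Eb baritone saxophone sounds a major thirteenth below written, so the written part must be a major thirteenth above concert — transpose each note up.
C3 → A4
B#3 → G##5
E#4 → C##6
E3 → C#5
D4 → B5
F5 → D7
Ab5 → F7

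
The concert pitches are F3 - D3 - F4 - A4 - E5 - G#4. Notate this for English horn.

C4 A3 C5 E5 B5 D#5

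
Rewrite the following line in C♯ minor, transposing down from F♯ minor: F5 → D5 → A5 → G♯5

C5 A4 E5 D#5

F♯ minor to C♯ minor down is a perfect fourth, so every note moves down by that interval.
F5 -> C5
D5 -> A4
A5 -> E5
G#5 -> D#5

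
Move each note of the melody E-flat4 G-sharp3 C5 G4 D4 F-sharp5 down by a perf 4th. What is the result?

Bb3 D#3 G4 D4 A3 C#5

Eb4 becomes Bb3
G#3 becomes D#3
C5 becomes G4
G4 becomes D4
D4 becomes A3
F#5 becomes C#5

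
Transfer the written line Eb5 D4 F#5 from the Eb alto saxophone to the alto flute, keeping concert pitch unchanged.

First find concert pitch: the Eb alto saxophone sounds a major sixth below written, so Eb5 D4 F#5 sounds Gb4 F3 A4.
Then write for alto flute: it sounds a perfect fourth below written, so the part must be a perfect fourth above concert.
Gb4 → Cb5
F3 → Bb3
A4 → D5

Cb5 Bb3 D5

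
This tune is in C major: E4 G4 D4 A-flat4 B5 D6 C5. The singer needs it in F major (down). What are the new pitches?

From C down to F is a perfect fifth; apply that to each pitch.
E4 → A3
G4 → C4
D4 → G3
Ab4 → Db4
B5 → E5
D6 → G5
C5 → F4

A3 C4 G3 Db4 E5 G5 F4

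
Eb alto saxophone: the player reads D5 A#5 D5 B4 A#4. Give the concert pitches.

The Eb alto saxophone sounds a major sixth below written, so transpose each written note down a major sixth.
D5 gives F4
A#5 gives C#5
D5 gives F4
B4 gives D4
A#4 gives C#4

F4 C#5 F4 D4 C#4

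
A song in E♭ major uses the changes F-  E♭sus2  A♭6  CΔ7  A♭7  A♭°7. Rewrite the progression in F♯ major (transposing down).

G#- F#sus2 B6 D#Δ7 B7 B°7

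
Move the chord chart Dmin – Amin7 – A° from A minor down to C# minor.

F#min C#min7 C#°

A minor down to C# minor is a minor sixth; each chord root moves by that interval while the quality stays the same.
Dmin: root D down a minor sixth → F#, giving F#min.
Amin7: root A down a minor sixth → C#, giving C#min7.
A°: root A down a minor sixth → C#, giving C#°.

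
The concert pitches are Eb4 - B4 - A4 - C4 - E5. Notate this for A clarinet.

The A clarinet sounds a minor third below written, so the written part must be a minor third above concert — transpose each note up.
Eb4 to Gb4
B4 to D5
A4 to C5
C4 to Eb4
E5 to G5

Gb4 D5 C5 Eb4 G5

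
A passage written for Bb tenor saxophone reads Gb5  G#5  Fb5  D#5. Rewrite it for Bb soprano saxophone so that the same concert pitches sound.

Gb4 G#4 Fb4 D#4

First find concert pitch: the Bb tenor saxophone sounds a major ninth below written, so Gb5 G#5 Fb5 D#5 sounds Fb4 F#4 Ebb4 C#4.
Then write for Bb soprano saxophone: it sounds a major second below written, so the part must be a major second above concert.
Fb4 → Gb4
F#4 → G#4
Ebb4 → Fb4
C#4 → D#4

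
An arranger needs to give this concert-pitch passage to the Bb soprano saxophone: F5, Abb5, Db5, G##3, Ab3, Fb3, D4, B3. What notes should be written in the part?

G5 Bbb5 Eb5 A##3 Bb3 Gb3 E4 C#4

The Bb soprano saxophone sounds a major second below written, so the written part must be a major second above concert — transpose each note up.
F5 gives G5
Abb5 gives Bbb5
Db5 gives Eb5
G##3 gives A##3
Ab3 gives Bb3
Fb3 gives Gb3
D4 gives E4
B3 gives C#4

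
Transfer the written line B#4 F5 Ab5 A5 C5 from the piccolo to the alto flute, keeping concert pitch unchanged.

First find concert pitch: the piccolo sounds a perfect octave above written, so B#4 F5 Ab5 A5 C5 sounds B#5 F6 Ab6 A6 C6.
Then write for alto flute: it sounds a perfect fourth below written, so the part must be a perfect fourth above concert.
B#5 → E#6
F6 → Bb6
Ab6 → Db7
A6 → D7
C6 → F6

E#6 Bb6 Db7 D7 F6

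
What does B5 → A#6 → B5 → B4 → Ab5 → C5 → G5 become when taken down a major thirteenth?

D4 C#5 D4 D3 Cb4 Eb3 Bb3

B5 down a major thirteenth is D4.
A major thirteenth down from A#6 gives C#5.
A major thirteenth down from B5 gives D4.
B4: a thirteenth down reaches D, and 21 semitones makes it D3.
Ab5 down a major thirteenth is Cb4.
C5: a thirteenth down reaches E, and 21 semitones makes it Eb3.
G5: a thirteenth down reaches B, and 21 semitones makes it Bb3.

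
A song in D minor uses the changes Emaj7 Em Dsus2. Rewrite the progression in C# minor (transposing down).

D minor down to C# minor is a minor second; each chord root moves by that interval while the quality stays the same.
Emaj7: root E down a minor second → D#, giving D#maj7.
Em: root E down a minor second → D#, giving D#m.
Dsus2: root D down a minor second → C#, giving C#sus2.

D#maj7 D#m C#sus2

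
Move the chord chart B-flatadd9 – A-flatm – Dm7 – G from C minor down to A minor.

Gadd9 Fm Bm7 E

C minor down to A minor is a minor third; each chord root moves by that interval while the quality stays the same.
B-flatadd9: root B-flat down a minor third → G, giving Gadd9.
A-flatm: root A-flat down a minor third → F, giving Fm.
Dm7: root D down a minor third → B, giving Bm7.
G: root G down a minor third → E, giving E.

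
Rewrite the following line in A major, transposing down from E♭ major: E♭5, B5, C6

From E♭ down to A is a diminished fifth; apply that to each pitch.
Eb5 gives A4
B5 gives E#5
C6 gives F#5

A4 E#5 F#5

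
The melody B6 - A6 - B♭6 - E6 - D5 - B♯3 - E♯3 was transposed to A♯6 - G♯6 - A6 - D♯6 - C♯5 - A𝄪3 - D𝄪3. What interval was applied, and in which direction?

down a minor second

From B6 to A#6 is 2 letter names — a second of some quality.
A#6 to B6 is 1 semitone, which makes it a minor second; the second version is lower, so the direction is down.
Checking another pair — E#3 → D##3 — gives the same interval.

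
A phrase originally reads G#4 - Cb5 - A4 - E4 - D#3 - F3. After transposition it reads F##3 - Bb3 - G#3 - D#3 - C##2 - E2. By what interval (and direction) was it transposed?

From G#4 to F##3 is 9 letter names — a ninth of some quality.
F##3 to G#4 is 13 semitones, which makes it a minor ninth; the second version is lower, so the direction is down.
Checking another pair — F3 → E2 — gives the same interval.

down a minor ninth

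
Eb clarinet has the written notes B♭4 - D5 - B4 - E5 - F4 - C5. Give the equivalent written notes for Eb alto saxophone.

First find concert pitch: the Eb clarinet sounds a minor third above written, so B♭4 D5 B4 E5 F4 C5 sounds Db5 F5 D5 G5 Ab4 Eb5.
Then write for Eb alto saxophone: it sounds a major sixth below written, so the part must be a major sixth above concert.
Db5 → Bb5
F5 → D6
D5 → B5
G5 → E6
Ab4 → F5
Eb5 → C6

Bb5 D6 B5 E6 F5 C6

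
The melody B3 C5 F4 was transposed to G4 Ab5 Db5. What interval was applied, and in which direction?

Take the first pair: B3 → G4. B to G spans 6 letter names, so the interval is some kind of sixth.
B3 to G4 is 8 semitones, which makes it a minor sixth; the second version is higher, so the direction is up.
Checking another pair — F4 → Db5 — gives the same interval.

up a minor sixth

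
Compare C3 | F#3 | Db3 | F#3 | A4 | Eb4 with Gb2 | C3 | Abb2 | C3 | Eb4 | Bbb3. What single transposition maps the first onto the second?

From C3 to Gb2 is 4 letter names — a fourth of some quality.
Gb2 to C3 is 6 semitones, which makes it an augmented fourth; the second version is lower, so the direction is down.
Checking another pair — Eb4 → Bbb3 — gives the same interval.

down an augmented fourth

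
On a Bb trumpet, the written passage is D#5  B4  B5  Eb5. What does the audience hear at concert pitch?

C#5 A4 A5 Db5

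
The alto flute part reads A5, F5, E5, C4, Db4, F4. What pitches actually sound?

Written C4 on the alto flute sounds as G3, a perfect fourth lower; apply that shift to every note.
A5 -> E5
F5 -> C5
E5 -> B4
C4 -> G3
Db4 -> Ab3
F4 -> C4

E5 C5 B4 G3 Ab3 C4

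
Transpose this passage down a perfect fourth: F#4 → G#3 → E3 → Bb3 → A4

C#4 D#3 B2 F3 E4

F#4 to C#4
G#3 to D#3
E3 to B2
Bb3 to F3
A4 to E4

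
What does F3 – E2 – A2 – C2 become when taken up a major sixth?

A major sixth up from F3 gives D4.
E2: a sixth up reaches C, and 9 semitones makes it C#3.
A2 up a major sixth is F#3.
C2 up a major sixth is A2.

D4 C#3 F#3 A2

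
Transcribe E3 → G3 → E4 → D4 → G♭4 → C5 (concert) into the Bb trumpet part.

The Bb trumpet sounds a major second below written, so the written part must be a major second above concert — transpose each note up.
E3 gives F#3
G3 gives A3
E4 gives F#4
D4 gives E4
Gb4 gives Ab4
C5 gives D5

F#3 A3 F#4 E4 Ab4 D5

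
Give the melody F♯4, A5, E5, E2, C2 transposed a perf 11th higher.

B5 D7 A6 A3 F3

A perfect eleventh up from F#4 gives B5.
A5 up a perfect eleventh is D7.
E5 up a perfect eleventh is A6.
E2 up a perfect eleventh is A3.
C2: an eleventh up reaches F, and 17 semitones makes it F3.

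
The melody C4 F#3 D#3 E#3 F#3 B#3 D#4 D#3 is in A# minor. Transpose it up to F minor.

Abb4 Db4 Bb3 C4 Db4 G4 Bb4 Bb3

A# minor to F minor up is a diminished sixth, so every note moves up by that interval.
C4 to Abb4
F#3 to Db4
D#3 to Bb3
E#3 to C4
F#3 to Db4
B#3 to G4
D#4 to Bb4
D#3 to Bb3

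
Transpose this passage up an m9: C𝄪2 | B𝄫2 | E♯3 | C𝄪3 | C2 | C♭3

D#3 Cbb4 F#4 D#4 Db3 Dbb4

C##2 to D#3
Bbb2 to Cbb4
E#3 to F#4
C##3 to D#4
C2 to Db3
Cb3 to Dbb4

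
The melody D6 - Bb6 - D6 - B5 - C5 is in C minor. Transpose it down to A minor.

C minor to A minor down is a minor third, so every note moves down by that interval.
D6 → B5
Bb6 → G6
D6 → B5
B5 → G#5
C5 → A4

B5 G6 B5 G#5 A4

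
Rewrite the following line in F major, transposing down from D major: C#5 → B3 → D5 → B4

E4 D3 F4 D4

D major to F major down is a major sixth, so every note moves down by that interval.
C#5 gives E4
B3 gives D3
D5 gives F4
B4 gives D4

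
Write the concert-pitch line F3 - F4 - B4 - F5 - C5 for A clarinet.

Written C4 sounds as A3 on the A clarinet, so concert pitches are written a minor third up.
F3 to Ab3
F4 to Ab4
B4 to D5
F5 to Ab5
C5 to Eb5

Ab3 Ab4 D5 Ab5 Eb5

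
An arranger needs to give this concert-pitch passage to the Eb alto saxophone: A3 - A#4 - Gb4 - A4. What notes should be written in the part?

F#4 F##5 Eb5 F#5

The Eb alto saxophone sounds a major sixth below written, so the written part must be a major sixth above concert — transpose each note up.
A3 -> F#4
A#4 -> F##5
Gb4 -> Eb5
A4 -> F#5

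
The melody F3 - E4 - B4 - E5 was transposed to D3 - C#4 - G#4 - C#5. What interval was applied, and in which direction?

down a minor third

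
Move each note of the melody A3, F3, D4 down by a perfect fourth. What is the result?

E3 C3 A3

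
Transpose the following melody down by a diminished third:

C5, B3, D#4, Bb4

C5 down a diminished third is A#4.
B3 down a diminished third is G##3.
D#4 down a diminished third is B##3.
Bb4 down a diminished third is G#4.

A#4 G##3 B##3 G#4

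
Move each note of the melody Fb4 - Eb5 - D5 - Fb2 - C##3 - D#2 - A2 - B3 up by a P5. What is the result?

Cb5 Bb5 A5 Cb3 G##3 A#2 E3 F#4

A perfect fifth up from Fb4 gives Cb5.
Eb5 up a perfect fifth is Bb5.
A perfect fifth up from D5 gives A5.
A perfect fifth up from Fb2 gives Cb3.
C##3 up a perfect fifth is G##3.
D#2 up a perfect fifth is A#2.
A2 up a perfect fifth is E3.
B3 up a perfect fifth is F#4.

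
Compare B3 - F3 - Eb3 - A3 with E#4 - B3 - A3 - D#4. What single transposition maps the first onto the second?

up an augmented fourth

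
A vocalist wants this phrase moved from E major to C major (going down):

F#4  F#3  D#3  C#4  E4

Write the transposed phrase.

D4 D3 B2 A3 C4

From E down to C is a major third; apply that to each pitch.
F#4 → D4
F#3 → D3
D#3 → B2
C#4 → A3
E4 → C4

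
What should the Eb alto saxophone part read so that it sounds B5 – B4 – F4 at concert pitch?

G#6 G#5 D5

Written C4 sounds as Eb3 on the Eb alto saxophone, so concert pitches are written a major sixth up.
B5 → G#6
B4 → G#5
F4 → D5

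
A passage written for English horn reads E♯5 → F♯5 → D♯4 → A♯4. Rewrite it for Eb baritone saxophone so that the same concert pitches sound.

F##6 G#6 E#5 B#5

First find concert pitch: the English horn sounds a perfect fifth below written, so E♯5 F♯5 D♯4 A♯4 sounds A#4 B4 G#3 D#4.
Then write for Eb baritone saxophone: it sounds a major thirteenth below written, so the part must be a major thirteenth above concert.
A#4 → F##6
B4 → G#6
G#3 → E#5
D#4 → B#5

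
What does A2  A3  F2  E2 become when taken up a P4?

D3 D4 Bb2 A2

A2 up a perfect fourth is D3.
A perfect fourth up from A3 gives D4.
A perfect fourth up from F2 gives Bb2.
E2: a fourth up reaches A, and 5 semitones makes it A2.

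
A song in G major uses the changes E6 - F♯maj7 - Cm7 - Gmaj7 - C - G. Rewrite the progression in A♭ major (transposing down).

G major down to A♭ major is a major seventh; each chord root moves by that interval while the quality stays the same.
E6: root E down a major seventh → F, giving F6.
F♯maj7: root F♯ down a major seventh → G, giving Gmaj7.
Cm7: root C down a major seventh → Db, giving Dbm7.
Gmaj7: root G down a major seventh → Ab, giving Abmaj7.
C: root C down a major seventh → Db, giving Db.
G: root G down a major seventh → Ab, giving Ab.

F6 Gmaj7 Dbm7 Abmaj7 Db Ab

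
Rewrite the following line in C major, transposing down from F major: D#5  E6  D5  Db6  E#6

From F down to C is a perfect fourth; apply that to each pitch.
D#5 → A#4
E6 → B5
D5 → A4
Db6 → Ab5
E#6 → B#5

A#4 B5 A4 Ab5 B#5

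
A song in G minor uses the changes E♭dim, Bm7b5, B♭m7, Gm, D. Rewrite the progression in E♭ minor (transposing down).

G minor down to E♭ minor is a major third; each chord root moves by that interval while the quality stays the same.
E♭dim: root E♭ down a major third → Cb, giving Cbdim.
Bm7b5: root B down a major third → G, giving Gm7b5.
B♭m7: root B♭ down a major third → Gb, giving Gbm7.
Gm: root G down a major third → Eb, giving Ebm.
D: root D down a major third → Bb, giving Bb.

Cbdim Gm7b5 Gbm7 Ebm Bb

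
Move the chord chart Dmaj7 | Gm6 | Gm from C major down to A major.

C major down to A major is a minor third; each chord root moves by that interval while the quality stays the same.
Dmaj7: root D down a minor third → B, giving Bmaj7.
Gm6: root G down a minor third → E, giving Em6.
Gm: root G down a minor third → E, giving Em.

Bmaj7 Em6 Em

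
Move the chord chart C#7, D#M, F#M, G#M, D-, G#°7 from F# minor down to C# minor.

G#7 A#M C#M D#M A- D#°7

F# minor down to C# minor is a perfect fourth; each chord root moves by that interval while the quality stays the same.
C#7: root C# down a perfect fourth → G#, giving G#7.
D#M: root D# down a perfect fourth → A#, giving A#M.
F#M: root F# down a perfect fourth → C#, giving C#M.
G#M: root G# down a perfect fourth → D#, giving D#M.
D-: root D down a perfect fourth → A, giving A-.
G#°7: root G# down a perfect fourth → D#, giving D#°7.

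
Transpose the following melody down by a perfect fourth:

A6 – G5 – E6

E6 D5 B5

A6: a fourth down reaches E, and 5 semitones makes it E6.
G5 down a perfect fourth is D5.
A perfect fourth down from E6 gives B5.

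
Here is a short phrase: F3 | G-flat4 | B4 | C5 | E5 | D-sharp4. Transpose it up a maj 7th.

E4 F5 A#5 B5 D#6 C##5

F3 -> E4
Gb4 -> F5
B4 -> A#5
C5 -> B5
E5 -> D#6
D#4 -> C##5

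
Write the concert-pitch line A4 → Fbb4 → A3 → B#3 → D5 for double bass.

A5 Fbb5 A4 B#4 D6

The double bass sounds a perfect octave below written, so the written part must be a perfect octave above concert — transpose each note up.
A4 gives A5
Fbb4 gives Fbb5
A3 gives A4
B#3 gives B#4
D5 gives D6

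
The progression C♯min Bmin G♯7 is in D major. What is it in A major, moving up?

G#min F#min D#7

D major up to A major is a perfect fifth; each chord root moves by that interval while the quality stays the same.
C♯min: root C♯ up a perfect fifth → G#, giving G#min.
Bmin: root B up a perfect fifth → F#, giving F#min.
G♯7: root G♯ up a perfect fifth → D#, giving D#7.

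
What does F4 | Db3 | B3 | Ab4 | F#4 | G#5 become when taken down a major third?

A major third down from F4 gives Db4.
Db3 down a major third is Bbb2.
B3 down a major third is G3.
Ab4: a third down reaches F, and 4 semitones makes it Fb4.
F#4: a third down reaches D, and 4 semitones makes it D4.
G#5: a third down reaches E, and 4 semitones makes it E5.

Db4 Bbb2 G3 Fb4 D4 E5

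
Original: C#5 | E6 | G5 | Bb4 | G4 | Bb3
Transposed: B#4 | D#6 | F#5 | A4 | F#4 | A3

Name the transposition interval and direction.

down a minor second

From C#5 to B#4 is 2 letter names — a second of some quality.
B#4 to C#5 is 1 semitone, which makes it a minor second; the second version is lower, so the direction is down.
Checking another pair — Bb3 → A3 — gives the same interval.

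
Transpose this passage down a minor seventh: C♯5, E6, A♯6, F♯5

D#4 F#5 B#5 G#4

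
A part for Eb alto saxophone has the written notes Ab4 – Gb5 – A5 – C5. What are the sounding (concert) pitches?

Written C4 on the Eb alto saxophone sounds as Eb3, a major sixth lower; apply that shift to every note.
Ab4 to Cb4
Gb5 to Bbb4
A5 to C5
C5 to Eb4

Cb4 Bbb4 C5 Eb4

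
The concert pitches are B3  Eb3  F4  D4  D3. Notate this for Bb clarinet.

C#4 F3 G4 E4 E3

The Bb clarinet sounds a major second below written, so the written part must be a major second above concert — transpose each note up.
B3 gives C#4
Eb3 gives F3
F4 gives G4
D4 gives E4
D3 gives E3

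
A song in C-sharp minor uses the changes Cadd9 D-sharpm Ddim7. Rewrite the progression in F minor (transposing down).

C-sharp minor down to F minor is an augmented fifth; each chord root moves by that interval while the quality stays the same.
Cadd9: root C down an augmented fifth → Fb, giving Fbadd9.
D-sharpm: root D-sharp down an augmented fifth → G, giving Gm.
Ddim7: root D down an augmented fifth → Gb, giving Gbdim7.

Fbadd9 Gm Gbdim7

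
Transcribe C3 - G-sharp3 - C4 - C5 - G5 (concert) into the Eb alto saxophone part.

Written C4 sounds as Eb3 on the Eb alto saxophone, so concert pitches are written a major sixth up.
C3 to A3
G#3 to E#4
C4 to A4
C5 to A5
G5 to E6

A3 E#4 A4 A5 E6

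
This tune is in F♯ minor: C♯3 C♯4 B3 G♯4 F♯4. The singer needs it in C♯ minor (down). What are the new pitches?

G#2 G#3 F#3 D#4 C#4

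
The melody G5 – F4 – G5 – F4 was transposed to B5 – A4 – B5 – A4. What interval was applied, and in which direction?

From G5 to B5 is 3 letter names — a third of some quality.
G5 to B5 is 4 semitones, which makes it a major third; the second version is higher, so the direction is up.
Checking another pair — F4 → A4 — gives the same interval.

up a major third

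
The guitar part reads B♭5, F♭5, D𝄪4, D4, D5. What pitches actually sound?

The guitar sounds a perfect octave below written, so transpose each written note down a perfect octave.
Bb5 becomes Bb4
Fb5 becomes Fb4
D##4 becomes D##3
D4 becomes D3
D5 becomes D4

Bb4 Fb4 D##3 D3 D4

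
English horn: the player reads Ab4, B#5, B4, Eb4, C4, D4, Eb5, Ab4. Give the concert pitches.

Db4 E#5 E4 Ab3 F3 G3 Ab4 Db4

The English horn sounds a perfect fifth below written, so transpose each written note down a perfect fifth.
Ab4 to Db4
B#5 to E#5
B4 to E4
Eb4 to Ab3
C4 to F3
D4 to G3
Eb5 to Ab4
Ab4 to Db4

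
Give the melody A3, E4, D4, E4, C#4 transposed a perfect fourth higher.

D4 A4 G4 A4 F#4

A perfect fourth up from A3 gives D4.
A perfect fourth up from E4 gives A4.
D4: a fourth up reaches G, and 5 semitones makes it G4.
A perfect fourth up from E4 gives A4.
C#4: a fourth up reaches F, and 5 semitones makes it F#4.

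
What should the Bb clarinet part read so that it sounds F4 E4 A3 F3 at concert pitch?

Written C4 sounds as Bb3 on the Bb clarinet, so concert pitches are written a major second up.
F4 to G4
E4 to F#4
A3 to B3
F3 to G3

G4 F#4 B3 G3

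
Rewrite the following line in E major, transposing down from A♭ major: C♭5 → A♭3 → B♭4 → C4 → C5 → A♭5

G4 E3 F#4 G#3 G#4 E5

A♭ major to E major down is a diminished fourth, so every note moves down by that interval.
Cb5 gives G4
Ab3 gives E3
Bb4 gives F#4
C4 gives G#3
C5 gives G#4
Ab5 gives E5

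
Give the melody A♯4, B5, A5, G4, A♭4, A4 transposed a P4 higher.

D#5 E6 D6 C5 Db5 D5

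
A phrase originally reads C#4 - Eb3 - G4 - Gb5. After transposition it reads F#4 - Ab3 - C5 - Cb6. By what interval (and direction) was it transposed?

Take the first pair: C#4 → F#4. C to F spans 4 letter names, so the interval is some kind of fourth.
C#4 to F#4 is 5 semitones, which makes it a perfect fourth; the second version is higher, so the direction is up.
Checking another pair — Gb5 → Cb6 — gives the same interval.

up a perfect fourth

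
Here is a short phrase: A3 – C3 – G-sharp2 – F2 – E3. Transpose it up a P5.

A3 → E4
C3 → G3
G#2 → D#3
F2 → C3
E3 → B3

E4 G3 D#3 C3 B3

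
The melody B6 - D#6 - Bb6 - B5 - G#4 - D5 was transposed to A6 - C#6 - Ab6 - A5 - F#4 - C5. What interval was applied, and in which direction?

down a major second

Take the first pair: B6 → A6. B to A spans 2 letter names, so the interval is some kind of second.
A6 to B6 is 2 semitones, which makes it a major second; the second version is lower, so the direction is down.
Checking another pair — D5 → C5 — gives the same interval.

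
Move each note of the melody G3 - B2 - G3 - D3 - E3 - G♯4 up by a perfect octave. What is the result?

G4 B3 G4 D4 E4 G#5

G3 -> G4
B2 -> B3
G3 -> G4
D3 -> D4
E3 -> E4
G#4 -> G#5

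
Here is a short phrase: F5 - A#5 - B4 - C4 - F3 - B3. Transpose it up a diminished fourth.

Bbb5 D6 Eb5 Fb4 Bbb3 Eb4

F5 to Bbb5
A#5 to D6
B4 to Eb5
C4 to Fb4
F3 to Bbb3
B3 to Eb4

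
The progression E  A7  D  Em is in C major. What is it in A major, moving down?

C# F#7 B C#m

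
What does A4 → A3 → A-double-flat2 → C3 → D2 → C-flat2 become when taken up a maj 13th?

F#6 F#5 Fb4 A4 B3 Ab3

A4: a thirteenth up reaches F, and 21 semitones makes it F#6.
A major thirteenth up from A3 gives F#5.
Abb2: a thirteenth up reaches F, and 21 semitones makes it Fb4.
C3: a thirteenth up reaches A, and 21 semitones makes it A4.
D2 up a major thirteenth is B3.
A major thirteenth up from Cb2 gives Ab3.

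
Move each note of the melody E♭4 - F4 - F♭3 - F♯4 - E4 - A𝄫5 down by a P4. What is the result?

Bb3 C4 Cb3 C#4 B3 Ebb5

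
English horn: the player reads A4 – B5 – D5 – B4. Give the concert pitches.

Written C4 on the English horn sounds as F3, a perfect fifth lower; apply that shift to every note.
A4 → D4
B5 → E5
D5 → G4
B4 → E4

D4 E5 G4 E4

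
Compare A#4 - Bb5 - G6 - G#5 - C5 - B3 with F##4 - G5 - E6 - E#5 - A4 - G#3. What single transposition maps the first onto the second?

down a minor third

From A#4 to F##4 is 3 letter names — a third of some quality.
F##4 to A#4 is 3 semitones, which makes it a minor third; the second version is lower, so the direction is down.
Checking another pair — B3 → G#3 — gives the same interval.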